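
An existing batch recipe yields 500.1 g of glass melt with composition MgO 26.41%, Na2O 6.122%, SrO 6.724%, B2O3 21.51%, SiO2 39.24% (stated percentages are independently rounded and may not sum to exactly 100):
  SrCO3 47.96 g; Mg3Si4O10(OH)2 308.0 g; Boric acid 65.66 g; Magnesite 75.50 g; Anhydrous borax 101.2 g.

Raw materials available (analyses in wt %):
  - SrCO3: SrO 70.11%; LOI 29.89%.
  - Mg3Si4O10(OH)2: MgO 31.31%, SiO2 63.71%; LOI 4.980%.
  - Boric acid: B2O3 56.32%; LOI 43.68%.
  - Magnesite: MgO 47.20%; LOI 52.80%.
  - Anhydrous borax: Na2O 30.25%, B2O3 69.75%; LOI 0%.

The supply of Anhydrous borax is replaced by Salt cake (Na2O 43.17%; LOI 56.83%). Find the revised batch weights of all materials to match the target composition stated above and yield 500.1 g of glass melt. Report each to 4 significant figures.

Revised batch per 500.1 g glass melt:
  SrCO3: 47.96 g
  Mg3Si4O10(OH)2: 308.0 g
  Boric acid: 191.0 g
  Magnesite: 75.50 g
  Salt cake: 70.92 g
Total batch = 693.4 g; LOI loss = 193.3 g

All internal work runs at full precision at each step. Mid-chain values are printed, rounded to four significant digits, alongside each step; every reported number sees exactly one rounding. The derived quantities (glass mass, totals, the yield, five oxide percentages, LOI) are computed at exact precision using the weight values on 500.1 g of glass as given in either problem or answer.
Oxide-by-oxide targets in 500.1 g glass melt:
  MgO: 26.41% × 500.1 = 132.1 g
  Na2O: 6.122% × 500.1 = 30.62 g
  SrO: 6.724% × 500.1 = 33.63 g
  B2O3: 21.51% × 500.1 = 107.6 g
  SiO2: 39.24% × 500.1 = 196.2 g
Oxide-by-oxide audit working from each reported weight, relative to the basis at hand (each sum matches its target mass up to rounding of the answer):
  MgO: 308.0·0.3131 + 75.50·0.4720 = 132.1 g (target 132.1 g)
  Na2O: 70.92·0.4317 = 30.62 g (target 30.62 g)
  SrO: 47.96·0.7011 = 33.62 g (target 33.63 g)
  B2O3: 191.0·0.5632 = 107.6 g (target 107.6 g)
  SiO2: 308.0·0.6371 = 196.2 g (target 196.2 g)
The glass-mass cross-check: batch Σ − ignition loss = 500.1 g (targets for the oxides total 500.1 g; stated basis 500.1 g — deltas are rounding alone).
Summing the batch: Σ batch = 693.4 g; ignition loss, Σ(batch × LOI) = 193.3 g; yield, glass over the total, = 72.13%.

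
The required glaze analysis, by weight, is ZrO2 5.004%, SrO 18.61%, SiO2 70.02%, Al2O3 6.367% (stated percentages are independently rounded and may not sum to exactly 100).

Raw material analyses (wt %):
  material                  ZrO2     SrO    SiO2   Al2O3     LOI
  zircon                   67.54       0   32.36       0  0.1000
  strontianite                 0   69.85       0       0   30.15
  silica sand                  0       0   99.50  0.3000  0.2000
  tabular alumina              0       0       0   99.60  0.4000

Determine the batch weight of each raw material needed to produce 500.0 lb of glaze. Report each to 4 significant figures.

Full float precision is carried end to end — values along the way are shown (rounded to 4 significant digits) at each printed step; a single rounding yields every reported result — derived quantities are recomputed in full float precision (the four compositions, ignition loss, net glass mass, yield, the totals) from the batch weights at 500.0 lb of glass as written in the question or the answer.
Oxide mass targets, per 500.0 lb glaze:
  ZrO2: 5.004% × 500.0 = 25.02 lb
  SrO: 18.61% × 500.0 = 93.05 lb
  SiO2: 70.02% × 500.0 = 350.1 lb
  Al2O3: 6.367% × 500.0 = 31.84 lb
Checking each oxide sum working from each reported weight, on the stated basis (target by target, the sums agree exact up to rounding of places):
  ZrO2: 37.04·0.6754 = 25.02 lb (target 25.02 lb)
  SrO: 133.2·0.6985 = 93.04 lb (target 93.05 lb)
  SiO2: 37.04·0.3236 + 339.8·0.9950 = 350.1 lb (target 350.1 lb)
  Al2O3: 339.8·0.003000 + 30.94·0.9960 = 31.84 lb (target 31.84 lb)
Glass-mass closure: whole batch net of LOI = 500.0 lb (the Σ of target masses is 500.0 lb; versus the stated basis of 500.0 lb — any gap is answer rounding).
Adding the batch up: Σ batch = 541.0 lb; loss to ignition Σ batch·LOI = 41.00 lb; yield, glass over the total, = 92.42%.

Batch per 500.0 lb glaze:
  zircon: 37.04 lb
  strontianite: 133.2 lb
  silica sand: 339.8 lb
  tabular alumina: 30.94 lb
Total batch = 541.0 lb; LOI loss = 41.00 lb; yield = 92.42%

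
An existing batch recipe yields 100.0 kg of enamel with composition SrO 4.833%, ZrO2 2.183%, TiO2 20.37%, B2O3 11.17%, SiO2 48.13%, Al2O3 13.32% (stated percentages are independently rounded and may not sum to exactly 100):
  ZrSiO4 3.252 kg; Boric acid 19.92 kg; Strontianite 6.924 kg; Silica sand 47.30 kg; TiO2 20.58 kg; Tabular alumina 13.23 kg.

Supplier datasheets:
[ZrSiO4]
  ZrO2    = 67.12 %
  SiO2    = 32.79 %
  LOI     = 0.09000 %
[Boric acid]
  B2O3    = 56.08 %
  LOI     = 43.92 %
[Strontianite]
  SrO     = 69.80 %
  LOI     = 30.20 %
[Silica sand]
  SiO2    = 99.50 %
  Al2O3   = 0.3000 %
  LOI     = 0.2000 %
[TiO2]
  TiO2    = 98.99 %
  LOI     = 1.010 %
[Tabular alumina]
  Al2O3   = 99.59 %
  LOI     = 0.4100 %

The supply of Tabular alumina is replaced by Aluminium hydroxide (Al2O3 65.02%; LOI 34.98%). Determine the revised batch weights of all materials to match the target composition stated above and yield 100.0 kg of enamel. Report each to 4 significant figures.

All arithmetic carries full float precision end to end. In-progress results are shown (rounded to four significant figures) as written; every reported figure undergoes a single rounding — derived quantities are re-derived from the batch weights per 100.0 kg of glass at exact precision (glass mass, the totals, the yield, the six compositions, LOI), precisely as stated by the problem or the answer.
The oxide mass targets at 100.0 kg enamel:
  SrO: 4.833% × 100.0 = 4.833 kg
  ZrO2: 2.183% × 100.0 = 2.183 kg
  TiO2: 20.37% × 100.0 = 20.37 kg
  B2O3: 11.17% × 100.0 = 11.17 kg
  SiO2: 48.13% × 100.0 = 48.13 kg
  Al2O3: 13.32% × 100.0 = 13.32 kg
Sums-versus-targets review from the weights as reported, against the basis in use (sums match the target masses exact up to rounding of places):
  SrO: 6.924·0.6980 = 4.833 kg (target 4.833 kg)
  ZrO2: 3.252·0.6712 = 2.183 kg (target 2.183 kg)
  TiO2: 20.58·0.9899 = 20.37 kg (target 20.37 kg)
  B2O3: 19.92·0.5608 = 11.17 kg (target 11.17 kg)
  SiO2: 3.252·0.3279 + 47.30·0.9950 = 48.13 kg (target 48.13 kg)
  Al2O3: 47.30·0.003000 + 20.27·0.6502 = 13.32 kg (target 13.32 kg)
Glass-mass sanity pass: Σ batch − LOI loss = 100.0 kg (the Σ of target masses is 100.0 kg; basis as stated: 100.0 kg — rounding explains the deltas).
Whole-batch sum: Σ batch = 118.2 kg; LOI removed, Σ of batch·LOI: 18.24 kg; the yield ratio, glass ÷ batch: 84.58%.

Revised batch per 100.0 kg enamel:
  ZrSiO4: 3.252 kg
  Boric acid: 19.92 kg
  Strontianite: 6.924 kg
  Silica sand: 47.30 kg
  TiO2: 20.58 kg
  Aluminium hydroxide: 20.27 kg
Total batch = 118.2 kg; LOI loss = 18.24 kg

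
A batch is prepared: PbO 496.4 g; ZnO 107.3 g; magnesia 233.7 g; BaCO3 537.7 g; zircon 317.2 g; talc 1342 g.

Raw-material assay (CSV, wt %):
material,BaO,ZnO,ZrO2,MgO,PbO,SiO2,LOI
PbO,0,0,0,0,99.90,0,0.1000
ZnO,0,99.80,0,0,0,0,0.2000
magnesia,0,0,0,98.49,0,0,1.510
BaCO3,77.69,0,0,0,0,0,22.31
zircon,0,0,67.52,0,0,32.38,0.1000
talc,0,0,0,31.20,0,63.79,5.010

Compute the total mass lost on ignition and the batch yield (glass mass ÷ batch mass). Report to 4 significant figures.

Every computation maintains exact precision at each step. Working values appear with 4-significant-figure rounding across the worked steps — each reported figure carries a single rounding; all derived quantities, including totals, net glass mass, LOI, the six compositions, the yield, are carried from the batch weights at 2843 g of glass at full float precision as quoted within the problem or answer text.
Per-material ignition loss:
  PbO: 496.4 × 0.001000 = 0.4964 g
  ZnO: 107.3 × 0.002000 = 0.2146 g
  magnesia: 233.7 × 0.01510 = 3.529 g
  BaCO3: 537.7 × 0.2231 = 120.0 g
  zircon: 317.2 × 0.001000 = 0.3172 g
  talc: 1342 × 0.05010 = 67.23 g
Total LOI = 191.8 g
Glass = batch − LOI = 3034 − 191.8 = 2843 g

LOI loss = 191.8 g; glass = 2843 g; yield = 93.68%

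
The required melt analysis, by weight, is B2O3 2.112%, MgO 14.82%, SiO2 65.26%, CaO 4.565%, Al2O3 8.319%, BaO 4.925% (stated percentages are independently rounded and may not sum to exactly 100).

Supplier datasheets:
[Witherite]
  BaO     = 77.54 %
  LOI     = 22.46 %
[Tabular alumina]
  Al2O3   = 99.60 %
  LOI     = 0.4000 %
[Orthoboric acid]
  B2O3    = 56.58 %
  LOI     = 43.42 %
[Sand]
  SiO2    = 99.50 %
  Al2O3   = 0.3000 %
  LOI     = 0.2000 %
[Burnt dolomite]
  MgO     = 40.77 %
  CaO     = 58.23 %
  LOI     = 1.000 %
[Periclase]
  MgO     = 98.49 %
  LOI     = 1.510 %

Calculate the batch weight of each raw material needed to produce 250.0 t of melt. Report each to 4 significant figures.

Batch per 250.0 t melt:
  Witherite: 15.88 t
  Tabular alumina: 20.39 t
  Orthoboric acid: 9.332 t
  Sand: 164.0 t
  Burnt dolomite: 19.60 t
  Periclase: 29.51 t
Total batch = 258.7 t; LOI loss = 8.670 t; yield = 96.65%

Values along the way appear (rounded to 4 significant figures) in the working. The working math runs at full float precision throughout. Exactly one rounding goes into each reported result; the derived quantities are carried in full float precision (LOI, the yield, six oxide percentages, the totals, glass mass) from the batch weights for 250.0 t of glass, as set out in either problem or answer.
Oxide-by-oxide targets in 250.0 t melt:
  B2O3: 2.112% × 250.0 = 5.280 t
  MgO: 14.82% × 250.0 = 37.05 t
  SiO2: 65.26% × 250.0 = 163.2 t
  CaO: 4.565% × 250.0 = 11.41 t
  Al2O3: 8.319% × 250.0 = 20.80 t
  BaO: 4.925% × 250.0 = 12.31 t
Per-oxide balance check from the weights as reported, relative to the basis at hand (every target is met by its sum exact up to rounding of places):
  B2O3: 9.332·0.5658 = 5.280 t (target 5.280 t)
  MgO: 19.60·0.4077 + 29.51·0.9849 = 37.06 t (target 37.05 t)
  SiO2: 164.0·0.9950 = 163.2 t (target 163.2 t)
  CaO: 19.60·0.5823 = 11.41 t (target 11.41 t)
  Al2O3: 20.39·0.9960 + 164.0·0.003000 = 20.80 t (target 20.80 t)
  BaO: 15.88·0.7754 = 12.31 t (target 12.31 t)
The glass-mass cross-check: batch Σ − ignition loss = 250.0 t (oxide target masses add up to 250.0 t; versus the stated basis of 250.0 t — gaps are rounding artifacts).
Summing the batch: Σ batch = 258.7 t; loss to ignition Σ batch·LOI = 8.670 t; yield: glass divided by total = 96.65%.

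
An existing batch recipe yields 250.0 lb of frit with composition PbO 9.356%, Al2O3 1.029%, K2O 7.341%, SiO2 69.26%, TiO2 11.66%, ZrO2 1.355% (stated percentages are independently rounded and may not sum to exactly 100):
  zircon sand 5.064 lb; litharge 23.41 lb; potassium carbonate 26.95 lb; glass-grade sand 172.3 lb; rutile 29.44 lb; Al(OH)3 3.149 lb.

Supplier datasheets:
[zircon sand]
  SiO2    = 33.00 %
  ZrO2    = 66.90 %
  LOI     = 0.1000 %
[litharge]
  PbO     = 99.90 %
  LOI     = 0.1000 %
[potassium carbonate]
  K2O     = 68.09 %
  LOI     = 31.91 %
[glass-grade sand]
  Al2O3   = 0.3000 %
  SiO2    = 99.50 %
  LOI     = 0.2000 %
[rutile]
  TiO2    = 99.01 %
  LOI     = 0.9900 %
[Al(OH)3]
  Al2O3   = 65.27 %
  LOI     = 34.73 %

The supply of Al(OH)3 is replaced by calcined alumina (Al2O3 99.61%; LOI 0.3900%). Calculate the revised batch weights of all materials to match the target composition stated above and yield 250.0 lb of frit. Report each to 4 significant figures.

The whole derivation maintains exact precision at each step. In-progress results appear rounded to four significant digits between the steps; each reported number is rounded just once; the derived quantities (yield, six oxide percentages, LOI, net glass mass, the totals) are recomputed at full float precision from the batch weights at 250.0 lb of glass precisely as stated by either problem or answer.
Target masses of each oxide per 250.0 lb frit:
  PbO: 9.356% × 250.0 = 23.39 lb
  Al2O3: 1.029% × 250.0 = 2.572 lb
  K2O: 7.341% × 250.0 = 18.35 lb
  SiO2: 69.26% × 250.0 = 173.2 lb
  TiO2: 11.66% × 250.0 = 29.15 lb
  ZrO2: 1.355% × 250.0 = 3.388 lb
Verifying the oxide balance working from each reported weight, on the stated basis (delivered sums recover each target given rounding of the digits):
  PbO: 23.41·0.9990 = 23.39 lb (target 23.39 lb)
  Al2O3: 172.3·0.003000 + 2.064·0.9961 = 2.573 lb (target 2.572 lb)
  K2O: 26.95·0.6809 = 18.35 lb (target 18.35 lb)
  SiO2: 5.064·0.3300 + 172.3·0.9950 = 173.1 lb (target 173.2 lb)
  TiO2: 29.44·0.9901 = 29.15 lb (target 29.15 lb)
  ZrO2: 5.064·0.6690 = 3.388 lb (target 3.388 lb)
Glass-mass bookkeeping: total charge less LOI = 250.0 lb (the Σ of target masses is 250.0 lb; stated basis 250.0 lb — deltas are rounding alone).
Adding the batch up: Σ batch = 259.2 lb; Σ batch·LOI gives LOI loss = 9.272 lb; yield: glass divided by total = 96.42%.

Revised batch per 250.0 lb frit:
  zircon sand: 5.064 lb
  litharge: 23.41 lb
  potassium carbonate: 26.95 lb
  glass-grade sand: 172.3 lb
  rutile: 29.44 lb
  calcined alumina: 2.064 lb
Total batch = 259.2 lb; LOI loss = 9.272 lb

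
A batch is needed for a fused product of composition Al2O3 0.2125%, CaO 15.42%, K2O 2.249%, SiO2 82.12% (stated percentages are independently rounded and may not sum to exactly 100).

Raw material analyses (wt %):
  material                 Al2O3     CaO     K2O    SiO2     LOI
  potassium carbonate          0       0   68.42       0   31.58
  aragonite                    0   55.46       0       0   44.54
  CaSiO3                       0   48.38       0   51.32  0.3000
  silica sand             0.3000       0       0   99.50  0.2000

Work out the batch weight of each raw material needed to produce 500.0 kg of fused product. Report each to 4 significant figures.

The whole derivation maintains full precision through every step. Values along the way are displayed (rounded to four significant figures) at each printed step. Each reported result includes exactly one rounding. Derived quantities, which include glass mass, the four compositions, the totals, ignition loss, yield, are carried at full precision, precisely as stated by the problem or the answer, from the weighed amounts for 500.0 kg of glass.
Target oxide masses per 500.0 kg fused product:
  Al2O3: 0.2125% × 500.0 = 1.062 kg
  CaO: 15.42% × 500.0 = 77.10 kg
  K2O: 2.249% × 500.0 = 11.24 kg
  SiO2: 82.12% × 500.0 = 410.6 kg
Per-oxide balance check per the reported batch figures, under the basis named above (sums match the target masses modulo rounding of the values):
  Al2O3: 354.2·0.003000 = 1.063 kg (target 1.062 kg)
  CaO: 40.08·0.5546 + 113.4·0.4838 = 77.09 kg (target 77.10 kg)
  K2O: 16.44·0.6842 = 11.25 kg (target 11.24 kg)
  SiO2: 113.4·0.5132 + 354.2·0.9950 = 410.6 kg (target 410.6 kg)
The glass-mass cross-check: whole batch net of LOI = 500.0 kg (oxide target masses add up to 500.0 kg; versus the stated basis of 500.0 kg — gaps are rounding artifacts).
Batch total: Σ batch = 524.1 kg; loss to ignition Σ batch·LOI = 24.09 kg; as yield: glass ÷ batch → 95.40%.

Batch per 500.0 kg fused product:
  potassium carbonate: 16.44 kg
  aragonite: 40.08 kg
  CaSiO3: 113.4 kg
  silica sand: 354.2 kg
Total batch = 524.1 kg; LOI loss = 24.09 kg; yield = 95.40%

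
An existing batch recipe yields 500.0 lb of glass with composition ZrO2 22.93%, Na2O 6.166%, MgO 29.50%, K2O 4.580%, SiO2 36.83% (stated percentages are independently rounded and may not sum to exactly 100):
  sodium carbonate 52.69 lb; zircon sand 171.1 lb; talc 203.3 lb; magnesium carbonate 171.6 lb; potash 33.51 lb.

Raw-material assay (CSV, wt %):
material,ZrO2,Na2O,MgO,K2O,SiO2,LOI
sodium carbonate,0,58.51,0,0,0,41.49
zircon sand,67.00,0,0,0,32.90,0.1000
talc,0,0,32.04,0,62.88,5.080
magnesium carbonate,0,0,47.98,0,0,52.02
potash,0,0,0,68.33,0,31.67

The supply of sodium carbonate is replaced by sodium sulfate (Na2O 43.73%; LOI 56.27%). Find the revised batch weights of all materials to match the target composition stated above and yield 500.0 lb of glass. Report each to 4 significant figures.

Revised batch per 500.0 lb glass:
  sodium sulfate: 70.50 lb
  zircon sand: 171.1 lb
  talc: 203.3 lb
  magnesium carbonate: 171.6 lb
  potash: 33.51 lb
Total batch = 650.0 lb; LOI loss = 150.0 lb

The intermediate values are printed (rounded to 4 significant figures) at each printed step. Exact precision is carried end to end — every reported value is rounded exactly once — derived quantities, which include yield, net glass mass, totals, the five compositions, LOI, are computed in full float precision, as set out in the problem or the answer, using the weight values at 500.0 lb of glass.
Target masses of each oxide per 500.0 lb glass:
  ZrO2: 22.93% × 500.0 = 114.6 lb
  Na2O: 6.166% × 500.0 = 30.83 lb
  MgO: 29.50% × 500.0 = 147.5 lb
  K2O: 4.580% × 500.0 = 22.90 lb
  SiO2: 36.83% × 500.0 = 184.2 lb
Mass-balance tally per oxide given the weights on record, versus the basis set out (delivered sums recover each target up to rounding of the answer):
  ZrO2: 171.1·0.6700 = 114.6 lb (target 114.6 lb)
  Na2O: 70.50·0.4373 = 30.83 lb (target 30.83 lb)
  MgO: 203.3·0.3204 + 171.6·0.4798 = 147.5 lb (target 147.5 lb)
  K2O: 33.51·0.6833 = 22.90 lb (target 22.90 lb)
  SiO2: 171.1·0.3290 + 203.3·0.6288 = 184.1 lb (target 184.2 lb)
Glass-mass closure: batch Σ − ignition loss = 500.0 lb (the Σ of target masses is 500.0 lb; with the basis standing at 500.0 lb — differing by rounding only).
Summing the batch: Σ batch = 650.0 lb; LOI removed, Σ of batch·LOI: 150.0 lb; the yield ratio, glass ÷ batch: 76.92%.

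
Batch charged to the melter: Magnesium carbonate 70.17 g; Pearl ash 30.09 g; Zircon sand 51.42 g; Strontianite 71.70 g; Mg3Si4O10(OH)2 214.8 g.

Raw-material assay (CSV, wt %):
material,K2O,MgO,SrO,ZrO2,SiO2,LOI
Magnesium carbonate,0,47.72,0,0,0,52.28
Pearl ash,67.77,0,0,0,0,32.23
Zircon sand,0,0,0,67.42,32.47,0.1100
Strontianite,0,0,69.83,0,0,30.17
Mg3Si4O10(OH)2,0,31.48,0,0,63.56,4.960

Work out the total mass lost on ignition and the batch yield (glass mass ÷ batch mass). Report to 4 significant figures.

LOI loss = 78.73 g; glass = 359.5 g; yield = 82.03%

The working math keeps exact precision from first step to last. Working values are displayed, rounded to four significant digits, across the worked steps — each reported number takes a single rounding — derived quantities, including net glass mass, totals, five oxide percentages, yield, ignition loss, are rebuilt from the weighed amounts on 359.5 g of glass at full float precision as written in the problem or answer text.
LOI of each material in turn:
  Magnesium carbonate: 70.17 × 0.5228 = 36.68 g
  Pearl ash: 30.09 × 0.3223 = 9.698 g
  Zircon sand: 51.42 × 0.001100 = 0.05656 g
  Strontianite: 71.70 × 0.3017 = 21.63 g
  Mg3Si4O10(OH)2: 214.8 × 0.04960 = 10.65 g
Total LOI = 78.73 g
Glass = batch − LOI = 438.2 − 78.73 = 359.5 g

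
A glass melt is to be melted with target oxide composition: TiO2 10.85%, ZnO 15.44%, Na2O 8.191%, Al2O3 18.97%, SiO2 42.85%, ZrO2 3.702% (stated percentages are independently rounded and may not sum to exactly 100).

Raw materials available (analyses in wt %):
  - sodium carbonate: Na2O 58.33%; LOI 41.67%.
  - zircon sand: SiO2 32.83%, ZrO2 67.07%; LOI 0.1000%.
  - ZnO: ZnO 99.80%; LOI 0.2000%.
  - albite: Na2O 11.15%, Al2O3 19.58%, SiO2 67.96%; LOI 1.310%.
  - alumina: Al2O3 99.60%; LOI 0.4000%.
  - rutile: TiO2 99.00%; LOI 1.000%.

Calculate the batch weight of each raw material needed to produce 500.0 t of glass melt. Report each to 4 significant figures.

Batch per 500.0 t glass melt:
  sodium carbonate: 12.50 t
  zircon sand: 27.60 t
  ZnO: 77.35 t
  albite: 301.9 t
  alumina: 35.88 t
  rutile: 54.80 t
Total batch = 510.0 t; LOI loss = 10.04 t; yield = 98.03%

The intermediate values are shown (rounded to 4 significant figures) at each printed step. Full float precision is carried from first step to last — exactly one rounding is applied to every reported figure — all derived quantities, which include net glass mass, ignition loss, six oxide percentages, the totals, yield, are rebuilt at exact precision, as they appear in the problem or answer text, using the weight values at 500.0 t of glass.
Target oxide masses per 500.0 t glass melt:
  TiO2: 10.85% × 500.0 = 54.25 t
  ZnO: 15.44% × 500.0 = 77.20 t
  Na2O: 8.191% × 500.0 = 40.96 t
  Al2O3: 18.97% × 500.0 = 94.85 t
  SiO2: 42.85% × 500.0 = 214.2 t
  ZrO2: 3.702% × 500.0 = 18.51 t
Sums-versus-targets review given the weights on record, for the quoted basis mass (summed amounts equal target values up to rounding of the answer):
  TiO2: 54.80·0.9900 = 54.25 t (target 54.25 t)
  ZnO: 77.35·0.9980 = 77.20 t (target 77.20 t)
  Na2O: 12.50·0.5833 + 301.9·0.1115 = 40.95 t (target 40.96 t)
  Al2O3: 301.9·0.1958 + 35.88·0.9960 = 94.85 t (target 94.85 t)
  SiO2: 27.60·0.3283 + 301.9·0.6796 = 214.2 t (target 214.2 t)
  ZrO2: 27.60·0.6707 = 18.51 t (target 18.51 t)
The glass-mass cross-check: whole batch net of LOI = 500.0 t (per-oxide target masses sum to 500.0 t; versus the stated basis of 500.0 t — differing by rounding only).
Batch total: Σ batch = 510.0 t; LOI loss = Σ batch·LOI = 10.04 t; glass ÷ batch gives a yield of 98.03%.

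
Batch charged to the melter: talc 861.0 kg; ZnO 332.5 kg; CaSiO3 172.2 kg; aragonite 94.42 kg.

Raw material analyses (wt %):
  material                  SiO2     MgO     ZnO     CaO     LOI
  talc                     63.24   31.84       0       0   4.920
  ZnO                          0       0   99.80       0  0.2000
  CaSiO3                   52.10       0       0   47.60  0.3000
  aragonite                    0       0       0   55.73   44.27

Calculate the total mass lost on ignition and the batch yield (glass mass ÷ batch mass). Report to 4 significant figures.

The whole derivation holds full float precision through every step; intermediates are displayed, rounded to 4 significant digits, within the worked lines; each reported value sees exactly one rounding — derived quantities are carried at full float precision (glass mass, the totals, yield, LOI, the four compositions) from the batch weights per 1375 kg of glass, as written in either problem or answer.
Loss on ignition, line by line:
  talc: 861.0 × 0.04920 = 42.36 kg
  ZnO: 332.5 × 0.002000 = 0.6650 kg
  CaSiO3: 172.2 × 0.003000 = 0.5166 kg
  aragonite: 94.42 × 0.4427 = 41.80 kg
Total LOI = 85.34 kg
Glass = batch − LOI = 1460 − 85.34 = 1375 kg

LOI loss = 85.34 kg; glass = 1375 kg; yield = 94.16%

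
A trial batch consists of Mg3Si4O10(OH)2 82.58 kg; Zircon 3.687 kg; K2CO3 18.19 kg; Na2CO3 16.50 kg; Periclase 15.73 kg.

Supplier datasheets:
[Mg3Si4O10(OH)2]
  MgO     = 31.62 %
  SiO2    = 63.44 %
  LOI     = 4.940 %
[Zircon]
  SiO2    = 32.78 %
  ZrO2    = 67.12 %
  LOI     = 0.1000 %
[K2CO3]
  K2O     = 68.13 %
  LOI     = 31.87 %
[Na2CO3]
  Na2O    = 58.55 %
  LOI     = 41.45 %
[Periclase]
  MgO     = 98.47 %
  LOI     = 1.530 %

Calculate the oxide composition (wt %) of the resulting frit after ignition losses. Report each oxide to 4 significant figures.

Each numeric step keeps exact precision in all steps — values along the way are printed, with 4-significant-figure rounding, in the working — every reported figure undergoes a single rounding — derived quantities, which include the yield, the five compositions, ignition loss, the totals, glass mass, are re-derived in full float precision, exactly as printed in problem or answer, starting from the weights per 119.7 kg of glass.
Delivered oxide masses:
  MgO: 82.58·0.3162 + 15.73·0.9847 = 41.60 kg
  Na2O: 16.50·0.5855 = 9.661 kg
  K2O: 18.19·0.6813 = 12.39 kg
  SiO2: 82.58·0.6344 + 3.687·0.3278 = 53.60 kg
  ZrO2: 3.687·0.6712 = 2.475 kg
LOI: 82.58·0.04940 + 3.687·0.001000 + 18.19·0.3187 + 16.50·0.4145 + 15.73·0.01530 = 16.96 kg
Resulting glass, batch − LOI: 136.7 − 16.96 = 119.7 kg (equal to the oxide-mass sum)
percent share: oxide ÷ glass, ×100

Glass mass = 119.7 kg (batch 136.7 − LOI 16.96).
Composition: MgO 34.75%, Na2O 8.069%, K2O 10.35%, SiO2 44.77%, ZrO2 2.067%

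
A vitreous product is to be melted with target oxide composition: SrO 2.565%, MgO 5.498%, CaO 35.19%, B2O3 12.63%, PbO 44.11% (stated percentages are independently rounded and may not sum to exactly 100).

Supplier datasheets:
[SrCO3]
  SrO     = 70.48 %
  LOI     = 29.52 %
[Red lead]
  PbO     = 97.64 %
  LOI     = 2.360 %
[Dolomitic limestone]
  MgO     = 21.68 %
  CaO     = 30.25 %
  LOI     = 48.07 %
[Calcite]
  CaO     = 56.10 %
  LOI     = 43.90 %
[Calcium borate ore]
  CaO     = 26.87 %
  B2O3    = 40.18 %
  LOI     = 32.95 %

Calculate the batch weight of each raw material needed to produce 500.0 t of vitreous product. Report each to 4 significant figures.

Each numeric step keeps full float precision all the way through. Intermediates are printed, with 4-significant-digit rounding, across the worked steps — each reported number sees exactly one rounding — derived quantities, including the five compositions, LOI, glass mass, the totals, the yield, are re-derived starting from the weights per 500.0 t of glass in full precision precisely as stated by question or answer.
The oxide mass targets at 500.0 t vitreous product:
  SrO: 2.565% × 500.0 = 12.82 t
  MgO: 5.498% × 500.0 = 27.49 t
  CaO: 35.19% × 500.0 = 176.0 t
  B2O3: 12.63% × 500.0 = 63.15 t
  PbO: 44.11% × 500.0 = 220.6 t
Per-oxide balance check given the weights on record, against the basis in use (every target is met by its sum exact up to rounding of places):
  SrO: 18.20·0.7048 = 12.83 t (target 12.82 t)
  MgO: 126.8·0.2168 = 27.49 t (target 27.49 t)
  CaO: 126.8·0.3025 + 170.0·0.5610 + 157.2·0.2687 = 176.0 t (target 176.0 t)
  B2O3: 157.2·0.4018 = 63.16 t (target 63.15 t)
  PbO: 225.9·0.9764 = 220.6 t (target 220.6 t)
Glass-mass sanity pass: total batch − LOI = 500.0 t (per-oxide target masses sum to 500.0 t; with the basis standing at 500.0 t — differing by rounding only).
Batch total: Σ batch = 698.1 t; ignition loss, Σ(batch × LOI) = 198.1 t; yield = glass ÷ total batch = 71.63%.

Batch per 500.0 t vitreous product:
  SrCO3: 18.20 t
  Red lead: 225.9 t
  Dolomitic limestone: 126.8 t
  Calcite: 170.0 t
  Calcium borate ore: 157.2 t
Total batch = 698.1 t; LOI loss = 198.1 t; yield = 71.63%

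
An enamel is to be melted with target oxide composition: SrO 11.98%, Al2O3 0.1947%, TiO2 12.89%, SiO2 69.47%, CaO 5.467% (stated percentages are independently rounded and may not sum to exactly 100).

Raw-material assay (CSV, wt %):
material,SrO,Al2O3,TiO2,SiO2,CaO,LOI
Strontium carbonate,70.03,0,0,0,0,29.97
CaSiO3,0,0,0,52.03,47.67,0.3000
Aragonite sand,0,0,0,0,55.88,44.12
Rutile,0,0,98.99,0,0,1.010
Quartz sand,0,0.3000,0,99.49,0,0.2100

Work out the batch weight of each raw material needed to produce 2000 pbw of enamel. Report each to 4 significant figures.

Batch per 2000 pbw enamel:
  Strontium carbonate: 342.1 pbw
  CaSiO3: 188.4 pbw
  Aragonite sand: 34.96 pbw
  Rutile: 260.4 pbw
  Quartz sand: 1298 pbw
Total batch = 2124 pbw; LOI loss = 123.9 pbw; yield = 94.17%

All arithmetic runs at full float precision in every operation. Values along the way are printed rounded to four significant digits as written; every reported number is rounded only once; derived quantities (totals, yield, net glass mass, the five compositions, ignition loss) are recomputed in full float precision from the batch weights on 2000 pbw of glass as given in question or answer.
Target masses of each oxide per 2000 pbw enamel:
  SrO: 11.98% × 2000 = 239.6 pbw
  Al2O3: 0.1947% × 2000 = 3.894 pbw
  TiO2: 12.89% × 2000 = 257.8 pbw
  SiO2: 69.47% × 2000 = 1389 pbw
  CaO: 5.467% × 2000 = 109.3 pbw
Oxide-by-oxide audit given the weights on record, versus the basis set out (summed amounts equal target values modulo rounding of the values):
  SrO: 342.1·0.7003 = 239.6 pbw (target 239.6 pbw)
  Al2O3: 1298·0.003000 = 3.894 pbw (target 3.894 pbw)
  TiO2: 260.4·0.9899 = 257.8 pbw (target 257.8 pbw)
  SiO2: 188.4·0.5203 + 1298·0.9949 = 1389 pbw (target 1389 pbw)
  CaO: 188.4·0.4767 + 34.96·0.5588 = 109.3 pbw (target 109.3 pbw)
Glass-mass closure: whole batch net of LOI = 2000 pbw (summing oxide targets gives 2000 pbw; the stated basis being 2000 pbw — gaps are rounding artifacts).
Total batch = Σ batch = 2124 pbw; the LOI term Σ batch·LOI equals 123.9 pbw; glass ÷ batch gives a yield of 94.17%.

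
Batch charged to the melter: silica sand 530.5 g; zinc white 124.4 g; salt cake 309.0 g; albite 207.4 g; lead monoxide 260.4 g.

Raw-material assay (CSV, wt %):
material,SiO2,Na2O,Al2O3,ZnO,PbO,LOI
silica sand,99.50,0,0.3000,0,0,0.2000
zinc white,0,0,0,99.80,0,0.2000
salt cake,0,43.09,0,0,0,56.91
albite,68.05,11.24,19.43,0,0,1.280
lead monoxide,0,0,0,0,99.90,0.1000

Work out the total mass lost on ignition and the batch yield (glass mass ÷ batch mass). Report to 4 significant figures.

All arithmetic carries exact precision from first step to last. In-progress results are displayed, rounded to four significant digits, when written out — a single rounding yields each reported number; derived quantities (the yield, the five compositions, ignition loss, totals, net glass mass) are re-derived using the weight values per 1252 g of glass in exact precision, as given in the question or the answer.
Loss on ignition, line by line:
  silica sand: 530.5 × 0.002000 = 1.061 g
  zinc white: 124.4 × 0.002000 = 0.2488 g
  salt cake: 309.0 × 0.5691 = 175.9 g
  albite: 207.4 × 0.01280 = 2.655 g
  lead monoxide: 260.4 × 0.001000 = 0.2604 g
Total LOI = 180.1 g
Glass = batch − LOI = 1432 − 180.1 = 1252 g

LOI loss = 180.1 g; glass = 1252 g; yield = 87.42%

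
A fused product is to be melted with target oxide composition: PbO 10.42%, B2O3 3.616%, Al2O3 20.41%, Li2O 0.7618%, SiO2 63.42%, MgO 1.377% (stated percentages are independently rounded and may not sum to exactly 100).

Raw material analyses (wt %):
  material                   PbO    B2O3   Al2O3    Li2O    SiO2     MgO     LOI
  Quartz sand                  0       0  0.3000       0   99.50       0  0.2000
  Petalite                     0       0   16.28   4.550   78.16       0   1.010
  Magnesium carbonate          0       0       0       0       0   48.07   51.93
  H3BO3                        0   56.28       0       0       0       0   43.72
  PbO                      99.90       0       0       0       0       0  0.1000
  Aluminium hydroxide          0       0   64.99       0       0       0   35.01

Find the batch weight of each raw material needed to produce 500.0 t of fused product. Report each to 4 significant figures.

Rounding to 4 significant digits governs each mid-chain value as shown. The whole derivation maintains full float precision from start to finish; each reported figure takes just one rounding. The derived quantities are carried at full float precision (six oxide percentages, LOI, the totals, glass mass, the yield) starting from the weights on 500.0 t of glass, as given in problem or answer.
Oxide mass targets, per 500.0 t fused product:
  PbO: 10.42% × 500.0 = 52.10 t
  B2O3: 3.616% × 500.0 = 18.08 t
  Al2O3: 20.41% × 500.0 = 102.0 t
  Li2O: 0.7618% × 500.0 = 3.809 t
  SiO2: 63.42% × 500.0 = 317.1 t
  MgO: 1.377% × 500.0 = 6.885 t
Mass-balance tally per oxide applying the batch weights above, on the stated basis (every target is met by its sum once rounding is allowed for):
  PbO: 52.15·0.9990 = 52.10 t (target 52.10 t)
  B2O3: 32.13·0.5628 = 18.08 t (target 18.08 t)
  Al2O3: 252.9·0.003000 + 83.71·0.1628 + 134.9·0.6499 = 102.1 t (target 102.0 t)
  Li2O: 83.71·0.04550 = 3.809 t (target 3.809 t)
  SiO2: 252.9·0.9950 + 83.71·0.7816 = 317.1 t (target 317.1 t)
  MgO: 14.32·0.4807 = 6.884 t (target 6.885 t)
Glass-mass sanity pass: the batch minus its LOI: 500.0 t (oxide target masses add up to 500.0 t; basis as stated: 500.0 t — gaps are rounding artifacts).
Adding the batch up: Σ batch = 570.1 t; LOI loss = Σ batch·LOI = 70.12 t; the yield ratio, glass ÷ batch: 87.70%.

Batch per 500.0 t fused product:
  Quartz sand: 252.9 t
  Petalite: 83.71 t
  Magnesium carbonate: 14.32 t
  H3BO3: 32.13 t
  PbO: 52.15 t
  Aluminium hydroxide: 134.9 t
Total batch = 570.1 t; LOI loss = 70.12 t; yield = 87.70%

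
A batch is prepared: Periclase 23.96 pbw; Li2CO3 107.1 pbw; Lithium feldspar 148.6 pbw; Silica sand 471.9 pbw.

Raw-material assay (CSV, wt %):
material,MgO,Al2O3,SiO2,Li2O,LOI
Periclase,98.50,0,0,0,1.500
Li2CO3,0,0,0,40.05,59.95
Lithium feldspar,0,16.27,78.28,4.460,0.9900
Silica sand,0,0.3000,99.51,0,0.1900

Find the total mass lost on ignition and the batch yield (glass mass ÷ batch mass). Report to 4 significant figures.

Values along the way are shown, rounded to four significant figures, in the printout — exact precision is held in all steps. Every reported number takes exactly one rounding; all derived quantities (the yield, four oxide percentages, LOI, glass mass, totals) are computed in full float precision using the weight values for 684.6 pbw of glass as quoted within either problem or answer.
Per-material ignition loss:
  Periclase: 23.96 × 0.01500 = 0.3594 pbw
  Li2CO3: 107.1 × 0.5995 = 64.21 pbw
  Lithium feldspar: 148.6 × 0.009900 = 1.471 pbw
  Silica sand: 471.9 × 0.001900 = 0.8966 pbw
Total LOI = 66.93 pbw
Glass = batch − LOI = 751.6 − 66.93 = 684.6 pbw

LOI loss = 66.93 pbw; glass = 684.6 pbw; yield = 91.09%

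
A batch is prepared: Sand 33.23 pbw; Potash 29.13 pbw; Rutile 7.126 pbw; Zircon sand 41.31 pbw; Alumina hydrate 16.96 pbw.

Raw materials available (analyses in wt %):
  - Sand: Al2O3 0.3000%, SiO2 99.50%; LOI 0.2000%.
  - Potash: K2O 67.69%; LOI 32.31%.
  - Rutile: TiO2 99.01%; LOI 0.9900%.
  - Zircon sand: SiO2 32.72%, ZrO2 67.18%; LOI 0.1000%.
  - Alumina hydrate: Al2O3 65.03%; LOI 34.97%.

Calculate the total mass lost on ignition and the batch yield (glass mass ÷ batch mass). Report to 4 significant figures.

LOI loss = 15.52 pbw; glass = 112.2 pbw; yield = 87.85%

Each numeric step keeps full float precision at each step. Values along the way are printed, rounded to 4 significant digits, alongside each step. Each reported figure receives exactly one rounding. The derived quantities, including the yield, the five compositions, totals, net glass mass, ignition loss, are re-derived using the weight values at 112.2 pbw of glass at exact precision, as given in the question or the answer.
Loss on ignition, line by line:
  Sand: 33.23 × 0.002000 = 0.06646 pbw
  Potash: 29.13 × 0.3231 = 9.412 pbw
  Rutile: 7.126 × 0.009900 = 0.07055 pbw
  Zircon sand: 41.31 × 0.001000 = 0.04131 pbw
  Alumina hydrate: 16.96 × 0.3497 = 5.931 pbw
Total LOI = 15.52 pbw
Glass = batch − LOI = 127.8 − 15.52 = 112.2 pbw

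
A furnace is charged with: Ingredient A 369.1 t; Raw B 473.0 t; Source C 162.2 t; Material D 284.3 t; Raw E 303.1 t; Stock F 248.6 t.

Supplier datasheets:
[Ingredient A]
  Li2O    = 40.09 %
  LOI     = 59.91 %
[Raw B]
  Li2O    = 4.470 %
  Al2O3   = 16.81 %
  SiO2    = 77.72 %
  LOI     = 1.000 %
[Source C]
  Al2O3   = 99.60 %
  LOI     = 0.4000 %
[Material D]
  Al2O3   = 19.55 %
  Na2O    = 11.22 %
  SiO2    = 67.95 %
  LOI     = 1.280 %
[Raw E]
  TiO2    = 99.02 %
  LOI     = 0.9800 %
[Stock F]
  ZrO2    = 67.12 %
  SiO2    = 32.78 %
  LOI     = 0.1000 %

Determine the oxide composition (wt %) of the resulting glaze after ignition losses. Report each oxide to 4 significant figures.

Intermediates appear, rounded to 4 significant digits, as written; all arithmetic keeps exact precision from first step to last; each reported number includes exactly one rounding. Derived quantities, including six oxide percentages, yield, totals, glass mass, ignition loss, are carried from the batch weights at 1607 t of glass in full precision, as they appear in either problem or answer.
Oxide-by-oxide delivered mass:
  Li2O: 369.1·0.4009 + 473.0·0.04470 = 169.1 t
  Al2O3: 473.0·0.1681 + 162.2·0.9960 + 284.3·0.1955 = 296.6 t
  TiO2: 303.1·0.9902 = 300.1 t
  Na2O: 284.3·0.1122 = 31.90 t
  ZrO2: 248.6·0.6712 = 166.9 t
  SiO2: 473.0·0.7772 + 284.3·0.6795 + 248.6·0.3278 = 642.3 t
LOI: 369.1·0.5991 + 473.0·0.01000 + 162.2·0.004000 + 284.3·0.01280 + 303.1·0.009800 + 248.6·0.001000 = 233.4 t
batch − LOI leaves glass = 1840 − 233.4 = 1607 t (the oxide masses sum to this)
wt %: oxide over glass, times 100

Glass mass = 1607 t (batch 1840 − LOI 233.4).
Composition: Li2O 10.52%, Al2O3 18.46%, TiO2 18.68%, Na2O 1.985%, ZrO2 10.38%, SiO2 39.97%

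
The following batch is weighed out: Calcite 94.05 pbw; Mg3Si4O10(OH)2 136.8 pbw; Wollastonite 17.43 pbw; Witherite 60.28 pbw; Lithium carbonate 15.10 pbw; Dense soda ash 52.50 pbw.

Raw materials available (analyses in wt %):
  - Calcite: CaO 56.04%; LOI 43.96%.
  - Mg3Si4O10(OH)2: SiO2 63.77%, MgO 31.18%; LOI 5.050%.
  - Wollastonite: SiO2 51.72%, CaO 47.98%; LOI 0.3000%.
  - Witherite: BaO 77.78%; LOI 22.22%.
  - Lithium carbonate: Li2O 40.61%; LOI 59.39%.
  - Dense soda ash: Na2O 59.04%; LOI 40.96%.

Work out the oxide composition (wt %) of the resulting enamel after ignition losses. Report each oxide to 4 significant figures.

Glass mass = 284.0 pbw (batch 376.2 − LOI 92.17).
Composition: SiO2 33.89%, Na2O 10.91%, CaO 21.50%, MgO 15.02%, BaO 16.51%, Li2O 2.159%

Every computation carries full precision through the solve — in-progress results appear, with 4-significant-figure rounding, as written; every reported number takes exactly one rounding — derived quantities, which include the yield, totals, LOI, six oxide percentages, glass mass, are re-derived at exact precision, exactly as shown in the problem or answer text, from the batch weights for 284.0 pbw of glass.
Oxide-by-oxide delivered mass:
  SiO2: 136.8·0.6377 + 17.43·0.5172 = 96.25 pbw
  Na2O: 52.50·0.5904 = 31.00 pbw
  CaO: 94.05·0.5604 + 17.43·0.4798 = 61.07 pbw
  MgO: 136.8·0.3118 = 42.65 pbw
  BaO: 60.28·0.7778 = 46.89 pbw
  Li2O: 15.10·0.4061 = 6.132 pbw
LOI: 94.05·0.4396 + 136.8·0.05050 + 17.43·0.003000 + 60.28·0.2222 + 15.10·0.5939 + 52.50·0.4096 = 92.17 pbw
Glass mass = batch − LOI = 376.2 − 92.17 = 284.0 pbw (matching Σ of the oxides)
wt %: oxide over glass, times 100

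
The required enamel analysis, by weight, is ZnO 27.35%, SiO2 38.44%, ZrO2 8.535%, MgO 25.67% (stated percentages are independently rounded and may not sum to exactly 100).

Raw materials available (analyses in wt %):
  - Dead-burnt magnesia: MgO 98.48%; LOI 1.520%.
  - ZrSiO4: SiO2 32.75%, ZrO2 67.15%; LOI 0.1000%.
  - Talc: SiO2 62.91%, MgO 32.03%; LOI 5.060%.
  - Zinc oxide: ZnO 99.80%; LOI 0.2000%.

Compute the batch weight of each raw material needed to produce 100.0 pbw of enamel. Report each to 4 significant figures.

Values along the way are printed (rounded to four significant digits) between the steps. All internal work keeps full float precision in all steps; every reported figure carries a single rounding; the derived quantities are rebuilt using the weight values per 100.0 pbw of glass at full float precision (the yield, four oxide percentages, totals, net glass mass, LOI) exactly as shown in problem or answer.
The oxide mass targets at 100.0 pbw enamel:
  ZnO: 27.35% × 100.0 = 27.35 pbw
  SiO2: 38.44% × 100.0 = 38.44 pbw
  ZrO2: 8.535% × 100.0 = 8.535 pbw
  MgO: 25.67% × 100.0 = 25.67 pbw
Sums-versus-targets review using the reported weights, against the basis in use (summed amounts equal target values exact up to rounding of places):
  ZnO: 27.40·0.9980 = 27.35 pbw (target 27.35 pbw)
  SiO2: 12.71·0.3275 + 54.49·0.6291 = 38.44 pbw (target 38.44 pbw)
  ZrO2: 12.71·0.6715 = 8.535 pbw (target 8.535 pbw)
  MgO: 8.345·0.9848 + 54.49·0.3203 = 25.67 pbw (target 25.67 pbw)
Glass mass check: total charge less LOI = 99.99 pbw (oxide target masses add up to 99.99 pbw; basis as stated: 100.0 pbw — rounding explains the deltas).
Total batch = Σ batch = 102.9 pbw; LOI removed, Σ of batch·LOI: 2.952 pbw; as yield: glass ÷ batch → 97.13%.

Batch per 100.0 pbw enamel:
  Dead-burnt magnesia: 8.345 pbw
  ZrSiO4: 12.71 pbw
  Talc: 54.49 pbw
  Zinc oxide: 27.40 pbw
Total batch = 102.9 pbw; LOI loss = 2.952 pbw; yield = 97.13%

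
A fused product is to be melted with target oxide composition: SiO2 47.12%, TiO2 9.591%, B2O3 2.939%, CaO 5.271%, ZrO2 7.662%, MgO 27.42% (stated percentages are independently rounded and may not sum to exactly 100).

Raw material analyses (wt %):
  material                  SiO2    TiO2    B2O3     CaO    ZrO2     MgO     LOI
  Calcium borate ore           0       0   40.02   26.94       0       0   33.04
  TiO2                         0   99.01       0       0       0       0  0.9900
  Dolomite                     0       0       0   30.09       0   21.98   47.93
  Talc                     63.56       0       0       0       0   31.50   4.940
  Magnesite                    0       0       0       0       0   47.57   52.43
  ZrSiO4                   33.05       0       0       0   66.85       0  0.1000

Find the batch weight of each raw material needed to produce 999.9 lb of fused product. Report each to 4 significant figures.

The whole derivation maintains full precision in every operation; in-progress results appear (rounded to 4 significant digits) when written out. Exactly one rounding is applied to each reported result — derived quantities (yield, totals, glass mass, ignition loss, six oxide percentages) are carried starting from the weights for 999.9 lb of glass at full float precision, as they appear in problem or answer.
The oxide mass targets at 999.9 lb fused product:
  SiO2: 47.12% × 999.9 = 471.2 lb
  TiO2: 9.591% × 999.9 = 95.90 lb
  B2O3: 2.939% × 999.9 = 29.39 lb
  CaO: 5.271% × 999.9 = 52.70 lb
  ZrO2: 7.662% × 999.9 = 76.61 lb
  MgO: 27.42% × 999.9 = 274.2 lb
Verifying the oxide balance on the weights just shown, for the quoted basis mass (each sum matches its target mass given rounding of the digits):
  SiO2: 681.7·0.6356 + 114.6·0.3305 = 471.2 lb (target 471.2 lb)
  TiO2: 96.86·0.9901 = 95.90 lb (target 95.90 lb)
  B2O3: 73.43·0.4002 = 29.39 lb (target 29.39 lb)
  CaO: 73.43·0.2694 + 109.4·0.3009 = 52.70 lb (target 52.70 lb)
  ZrO2: 114.6·0.6685 = 76.61 lb (target 76.61 lb)
  MgO: 109.4·0.2198 + 681.7·0.3150 + 74.40·0.4757 = 274.2 lb (target 274.2 lb)
The glass-mass cross-check: net batch after ignition = 999.9 lb (oxide target masses add up to 999.9 lb; against the stated basis, 999.9 lb — a pure rounding effect).
Total batch = Σ batch = 1150 lb; LOI loss = Σ batch·LOI = 150.5 lb; the yield ratio, glass ÷ batch: 86.92%.

Batch per 999.9 lb fused product:
  Calcium borate ore: 73.43 lb
  TiO2: 96.86 lb
  Dolomite: 109.4 lb
  Talc: 681.7 lb
  Magnesite: 74.40 lb
  ZrSiO4: 114.6 lb
Total batch = 1150 lb; LOI loss = 150.5 lb; yield = 86.92%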